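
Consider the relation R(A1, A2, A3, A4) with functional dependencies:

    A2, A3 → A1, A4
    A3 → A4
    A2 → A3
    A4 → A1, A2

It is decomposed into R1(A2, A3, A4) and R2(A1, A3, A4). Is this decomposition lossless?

Yes

Common attributes: R1 ∩ R2 = {A3, A4}.
Closure of {A3, A4}: A4 → A1, A2 applies, adding A1, A2. So (A3, A4)⁺ = {A1, A2, A3, A4}.
This closure contains every attribute of R1, so R1 ∩ R2 → R1. The join is lossless.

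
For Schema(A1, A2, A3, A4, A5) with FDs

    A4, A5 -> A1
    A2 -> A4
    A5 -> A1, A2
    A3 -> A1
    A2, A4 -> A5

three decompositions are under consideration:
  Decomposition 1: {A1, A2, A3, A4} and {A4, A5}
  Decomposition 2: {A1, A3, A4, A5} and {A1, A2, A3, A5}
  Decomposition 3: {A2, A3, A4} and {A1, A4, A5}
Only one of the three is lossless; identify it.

Decomposition 1: common = {A4}, closure = {A4} → lossy.
Decomposition 2: common = {A1, A3, A5}, closure = {A1, A2, A3, A4, A5} → lossless.
Decomposition 3: common = {A4}, closure = {A4} → lossy.

Decomposition 2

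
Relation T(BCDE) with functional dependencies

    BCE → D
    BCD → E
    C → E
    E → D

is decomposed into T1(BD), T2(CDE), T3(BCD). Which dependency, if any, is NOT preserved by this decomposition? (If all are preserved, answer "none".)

BCE → D: restricted closure across fragments reaches D.
BCD → E: restricted closure across fragments reaches E.
C → E lies within T2.
E → D lies within T2.
Every dependency is enforceable on the fragments, so the decomposition is dependency-preserving.

none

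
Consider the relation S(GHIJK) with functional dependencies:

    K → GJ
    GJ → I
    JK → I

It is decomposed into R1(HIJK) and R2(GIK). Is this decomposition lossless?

Yes

Common attributes: R1 ∩ R2 = {IK}.
Closure of {IK}: K → GJ applies, adding GJ. So (IK)⁺ = {GIJK}.
This closure contains every attribute of R2, so R1 ∩ R2 → R2. The join is lossless.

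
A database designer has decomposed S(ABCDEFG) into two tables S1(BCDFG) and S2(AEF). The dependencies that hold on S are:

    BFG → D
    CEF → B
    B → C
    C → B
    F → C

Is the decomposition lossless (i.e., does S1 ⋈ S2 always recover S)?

Common attributes: S1 ∩ S2 = {F}.
Closure of {F}: F → C applies, adding C; C → B applies, adding B. So (F)⁺ = {BCF}.
The closure contains neither all of S1 = {BCDFG} nor all of S2 = {AEF}, so the common attributes are not a superkey of either fragment. The join is lossy.

No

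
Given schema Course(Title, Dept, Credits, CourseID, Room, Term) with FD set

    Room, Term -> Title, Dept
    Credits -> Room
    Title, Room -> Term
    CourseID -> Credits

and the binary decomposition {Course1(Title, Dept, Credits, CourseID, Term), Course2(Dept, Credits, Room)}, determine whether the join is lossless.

Common attributes: Course1 ∩ Course2 = {Dept, Credits}.
Closure of {Dept, Credits}: Credits → Room applies, adding Room. So (Dept, Credits)⁺ = {Dept, Credits, Room}.
This closure contains every attribute of Course2, so Course1 ∩ Course2 → Course2. The join is lossless.

Yes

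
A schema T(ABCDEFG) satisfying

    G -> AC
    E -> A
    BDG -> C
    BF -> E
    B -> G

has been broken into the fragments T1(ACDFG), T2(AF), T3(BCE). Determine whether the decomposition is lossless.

No

Chase test. Columns are ABCDEFG; row i has aⱼ where attribute j ∈ Ti, else bᵢⱼ.
Initial tableau (one row per fragment):
  row 1: a1 b12 a3 a4 b15 a6 a7
  row 2: a1 b22 b23 b24 b25 a6 b27
  row 3: b31 a2 a3 b34 a5 b36 b37
No row becomes fully distinguished — the join is lossy.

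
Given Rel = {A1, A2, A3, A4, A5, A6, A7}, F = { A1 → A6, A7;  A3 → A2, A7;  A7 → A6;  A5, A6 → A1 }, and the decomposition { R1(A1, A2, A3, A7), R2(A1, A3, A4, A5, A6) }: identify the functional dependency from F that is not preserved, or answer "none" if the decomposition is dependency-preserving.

Check A7 → A6: no single fragment contains all of {A6, A7}, and the restricted closure of {A7} across the fragments never reaches {A6}.
A1 → A6, A7 is preserved.
A3 → A2, A7 is preserved.
A5, A6 → A1 is preserved.

A7 → A6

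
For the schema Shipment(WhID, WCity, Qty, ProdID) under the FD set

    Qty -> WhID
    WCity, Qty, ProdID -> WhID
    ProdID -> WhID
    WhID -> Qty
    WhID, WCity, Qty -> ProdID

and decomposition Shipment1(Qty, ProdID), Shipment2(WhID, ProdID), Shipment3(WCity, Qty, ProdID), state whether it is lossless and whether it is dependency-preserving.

lossless but not dependency-preserving

Lossless test (chase): Rows 1 and 3 agree on Qty; apply Qty→WhID and equate their WhID entries. Rows 1 and 2 agree on ProdID; apply ProdID→WhID and equate their WhID entries. Rows 1 and 2 agree on WhID; apply WhID→Qty and equate their Qty entries. Row 3 is now all distinguished symbols — the join is lossless.
Dependency preservation: the restricted closure of {Qty} across the fragments never reaches {WhID}, so Qty → WhID cannot be enforced without a join — not preserved.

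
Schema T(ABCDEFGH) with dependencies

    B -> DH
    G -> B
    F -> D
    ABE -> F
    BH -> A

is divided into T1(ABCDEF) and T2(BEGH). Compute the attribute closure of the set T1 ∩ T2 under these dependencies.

T1 ∩ T2 = {BE}.
B → DH applies, adding DH
BH → A applies, adding A
ABE → F applies, adding F
Closure: {ABDEFH}.

ABDEFH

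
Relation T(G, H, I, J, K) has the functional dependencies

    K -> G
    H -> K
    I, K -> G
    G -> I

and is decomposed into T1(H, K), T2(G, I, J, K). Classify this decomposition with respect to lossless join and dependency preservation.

lossy but dependency-preserving

Lossless test: (K)⁺ = {G, I, K}, which is a superkey of neither fragment — lossy.
Dependency preservation: every FD's attributes lie within a single fragment, so each can be enforced locally — preserved.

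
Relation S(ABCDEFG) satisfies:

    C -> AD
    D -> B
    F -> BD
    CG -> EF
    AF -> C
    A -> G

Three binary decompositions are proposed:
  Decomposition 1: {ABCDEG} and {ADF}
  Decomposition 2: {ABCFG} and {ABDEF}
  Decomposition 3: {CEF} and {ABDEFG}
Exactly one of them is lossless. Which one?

Decomposition 1: common = {AD}, closure = {ABDG} → lossy.
Decomposition 2: common = {ABF}, closure = {ABCDEFG} → lossless.
Decomposition 3: common = {EF}, closure = {BDEF} → lossy.

Decomposition 2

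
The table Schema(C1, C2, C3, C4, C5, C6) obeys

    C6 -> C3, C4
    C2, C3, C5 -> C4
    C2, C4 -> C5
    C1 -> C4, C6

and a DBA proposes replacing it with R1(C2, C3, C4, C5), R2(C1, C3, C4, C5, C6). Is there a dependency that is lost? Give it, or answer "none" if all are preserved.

C6 → C3, C4 lies within R2.
C2, C3, C5 → C4 lies within R1.
C2, C4 → C5 lies within R1.
C1 → C4, C6 lies within R2.
Every dependency is enforceable on the fragments, so the decomposition is dependency-preserving.

none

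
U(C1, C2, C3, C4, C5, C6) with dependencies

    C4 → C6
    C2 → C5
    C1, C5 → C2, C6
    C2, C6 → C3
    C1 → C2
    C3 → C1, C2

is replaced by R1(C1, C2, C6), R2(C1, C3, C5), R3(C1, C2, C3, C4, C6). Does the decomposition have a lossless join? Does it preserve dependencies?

Lossless test (chase): Rows 1 and 3 agree on C2; apply C2→C5 and equate their C5 entries. Rows 1 and 3 agree on C2, C6; apply C2, C6→C3 and equate their C3 entries. Rows 1 and 2 agree on C1; apply C1→C2 and equate their C2 entries. Rows 1 and 2 agree on C2; apply C2→C5 and equate their C5 entries. Rows 1 and 2 agree on C1, C5; apply C1, C5→C2, C6 and equate their C2, C6 entries. Row 3 is now all distinguished symbols — the join is lossless.
Dependency preservation: the restricted closure of {C2} across the fragments never reaches {C5}, so C2 → C5 cannot be enforced without a join — not preserved.

lossless but not dependency-preserving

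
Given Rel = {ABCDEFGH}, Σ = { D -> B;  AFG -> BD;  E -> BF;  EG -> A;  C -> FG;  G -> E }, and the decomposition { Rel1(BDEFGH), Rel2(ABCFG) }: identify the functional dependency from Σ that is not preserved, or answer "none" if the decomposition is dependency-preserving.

none

D → B lies within Rel1.
AFG → BD: restricted closure across fragments reaches BD.
E → BF lies within Rel1.
EG → A: restricted closure across fragments reaches A.
C → FG lies within Rel2.
G → E lies within Rel1.
Every dependency is enforceable on the fragments, so the decomposition is dependency-preserving.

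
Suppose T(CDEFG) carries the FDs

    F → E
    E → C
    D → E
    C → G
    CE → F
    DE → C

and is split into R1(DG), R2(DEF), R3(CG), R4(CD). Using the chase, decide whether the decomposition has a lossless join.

Yes

Chase test. Columns are CDEFG; row i has aⱼ where attribute j ∈ Ri, else bᵢⱼ.
Initial tableau (one row per fragment):
  row 1: b11 a2 b13 b14 a5
  row 2: b21 a2 a3 a4 b25
  row 3: a1 b32 b33 b34 a5
  row 4: a1 a2 b43 b44 b45
Rows 1 and 2 agree on D; apply D→E and equate their E entries.
Rows 1 and 4 agree on D; apply D→E and equate their E entries.
Rows 3 and 4 agree on C; apply C→G and equate their G entries.
Rows 1 and 2 agree on DE; apply DE→C and equate their C entries.
Rows 1 and 4 agree on DE; apply DE→C and equate their C entries.
Rows 1 and 2 agree on C; apply C→G and equate their G entries.
Rows 1 and 2 agree on CE; apply CE→F and equate their F entries.
Rows 1 and 4 agree on CE; apply CE→F and equate their F entries.
Row 1 is now all distinguished symbols — the join is lossless.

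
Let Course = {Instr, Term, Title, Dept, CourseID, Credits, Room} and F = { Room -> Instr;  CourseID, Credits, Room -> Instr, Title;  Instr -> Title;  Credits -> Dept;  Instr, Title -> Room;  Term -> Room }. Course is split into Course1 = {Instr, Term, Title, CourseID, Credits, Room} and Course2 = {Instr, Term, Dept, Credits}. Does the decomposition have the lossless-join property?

Common attributes: Course1 ∩ Course2 = {Instr, Term, Credits}.
Closure of {Instr, Term, Credits}: Instr → Title applies, adding Title; Credits → Dept applies, adding Dept; Instr, Title → Room applies, adding Room. So (Instr, Term, Credits)⁺ = {Instr, Term, Title, Dept, Credits, Room}.
This closure contains every attribute of Course2, so Course1 ∩ Course2 → Course2. The join is lossless.

Yes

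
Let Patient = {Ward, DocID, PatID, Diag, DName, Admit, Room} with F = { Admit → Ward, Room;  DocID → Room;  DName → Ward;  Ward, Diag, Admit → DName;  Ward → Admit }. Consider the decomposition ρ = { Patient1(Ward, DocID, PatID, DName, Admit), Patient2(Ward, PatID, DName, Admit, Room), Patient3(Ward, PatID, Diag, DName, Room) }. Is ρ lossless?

Chase test. Columns are Ward, DocID, PatID, Diag, DName, Admit, Room; row i has aⱼ where attribute j ∈ Patienti, else bᵢⱼ.
Initial tableau (one row per fragment):
  row 1: a1 a2 a3 b14 a5 a6 b17
  row 2: a1 b22 a3 b24 a5 a6 a7
  row 3: a1 b32 a3 a4 a5 b36 a7
Rows 1 and 2 agree on Admit; apply Admit→Ward, Room and equate their Ward, Room entries.
Rows 1 and 3 agree on Ward; apply Ward→Admit and equate their Admit entries.
No row becomes fully distinguished — the join is lossy.

No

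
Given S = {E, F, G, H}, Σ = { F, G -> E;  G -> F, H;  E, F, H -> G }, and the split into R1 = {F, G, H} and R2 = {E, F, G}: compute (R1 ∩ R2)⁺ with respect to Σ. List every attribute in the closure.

E, F, G, H

R1 ∩ R2 = {F, G}.
F, G → E applies, adding E
G → F, H applies, adding H
Closure: {E, F, G, H}.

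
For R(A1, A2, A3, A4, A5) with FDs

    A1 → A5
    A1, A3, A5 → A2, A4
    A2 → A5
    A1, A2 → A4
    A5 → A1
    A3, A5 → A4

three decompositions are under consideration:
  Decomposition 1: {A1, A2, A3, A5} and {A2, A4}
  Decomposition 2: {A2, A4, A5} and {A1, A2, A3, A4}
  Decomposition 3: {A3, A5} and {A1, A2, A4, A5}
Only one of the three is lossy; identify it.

Decomposition 1: common = {A2}, closure = {A1, A2, A4, A5} → lossless.
Decomposition 2: common = {A2, A4}, closure = {A1, A2, A4, A5} → lossless.
Decomposition 3: common = {A5}, closure = {A1, A5} → lossy.

Decomposition 3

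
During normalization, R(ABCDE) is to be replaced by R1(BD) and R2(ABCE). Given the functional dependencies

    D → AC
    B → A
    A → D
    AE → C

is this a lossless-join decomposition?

Common attributes: R1 ∩ R2 = {B}.
Closure of {B}: B → A applies, adding A; A → D applies, adding D; D → AC applies, adding C. So (B)⁺ = {ABCD}.
This closure contains every attribute of R1, so R1 ∩ R2 → R1. The join is lossless.

Yes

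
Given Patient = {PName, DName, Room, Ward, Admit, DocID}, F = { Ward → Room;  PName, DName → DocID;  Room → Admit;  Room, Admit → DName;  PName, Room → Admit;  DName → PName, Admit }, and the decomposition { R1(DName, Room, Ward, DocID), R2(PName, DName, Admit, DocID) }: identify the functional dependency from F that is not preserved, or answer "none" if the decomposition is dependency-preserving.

Ward → Room lies within R1.
PName, DName → DocID lies within R2.
Room → Admit: restricted closure across fragments reaches Admit.
Room, Admit → DName: restricted closure across fragments reaches DName.
PName, Room → Admit: restricted closure across fragments reaches Admit.
DName → PName, Admit lies within R2.
Every dependency is enforceable on the fragments, so the decomposition is dependency-preserving.

none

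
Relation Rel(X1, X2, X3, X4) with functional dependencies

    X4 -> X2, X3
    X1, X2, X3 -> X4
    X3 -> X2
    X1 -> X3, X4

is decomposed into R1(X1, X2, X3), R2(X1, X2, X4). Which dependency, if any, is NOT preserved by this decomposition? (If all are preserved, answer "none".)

Check X4 → X2, X3: no single fragment contains all of {X2, X3, X4}, and the restricted closure of {X4} across the fragments never reaches {X2, X3}.
X1, X2, X3 → X4 is preserved.
X3 → X2 is preserved.
X1 → X3, X4 is preserved.

X4 -> X2, X3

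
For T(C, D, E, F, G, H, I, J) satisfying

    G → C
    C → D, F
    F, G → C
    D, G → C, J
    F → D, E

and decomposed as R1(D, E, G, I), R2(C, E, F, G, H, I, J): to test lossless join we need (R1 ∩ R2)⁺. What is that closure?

R1 ∩ R2 = {E, G, I}.
G → C applies, adding C
C → D, F applies, adding D, F
D, G → C, J applies, adding J
Closure: {C, D, E, F, G, I, J}.

C, D, E, F, G, I, J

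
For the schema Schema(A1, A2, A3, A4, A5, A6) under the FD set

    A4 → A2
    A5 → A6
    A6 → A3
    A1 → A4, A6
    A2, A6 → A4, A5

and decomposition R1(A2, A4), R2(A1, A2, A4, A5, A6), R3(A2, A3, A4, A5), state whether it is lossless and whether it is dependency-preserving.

lossless but not dependency-preserving

Lossless test (chase): Rows 2 and 3 agree on A5; apply A5→A6 and equate their A6 entries. Rows 2 and 3 agree on A6; apply A6→A3 and equate their A3 entries. Row 2 is now all distinguished symbols — the join is lossless.
Dependency preservation: the restricted closure of {A6} across the fragments never reaches {A3}, so A6 → A3 cannot be enforced without a join — not preserved.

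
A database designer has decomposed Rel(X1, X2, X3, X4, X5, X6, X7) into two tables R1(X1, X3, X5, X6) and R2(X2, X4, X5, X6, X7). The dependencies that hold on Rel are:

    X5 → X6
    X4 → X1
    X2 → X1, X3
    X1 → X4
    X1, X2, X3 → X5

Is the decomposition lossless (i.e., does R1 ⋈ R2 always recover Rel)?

Common attributes: R1 ∩ R2 = {X5, X6}.
No dependency enlarges {X5, X6}, so (X5, X6)⁺ = {X5, X6}.
The closure contains neither all of R1 = {X1, X3, X5, X6} nor all of R2 = {X2, X4, X5, X6, X7}, so the common attributes are not a superkey of either fragment. The join is lossy.

No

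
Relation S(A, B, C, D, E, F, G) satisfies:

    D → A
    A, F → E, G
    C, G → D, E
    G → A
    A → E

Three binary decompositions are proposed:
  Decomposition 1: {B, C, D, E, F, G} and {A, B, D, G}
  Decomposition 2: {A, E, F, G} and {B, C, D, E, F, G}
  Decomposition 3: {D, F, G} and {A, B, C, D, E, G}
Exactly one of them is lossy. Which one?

Decomposition 3

Decomposition 1: common = {B, D, G}, closure = {A, B, D, E, G} → lossless.
Decomposition 2: common = {E, F, G}, closure = {A, E, F, G} → lossless.
Decomposition 3: common = {D, G}, closure = {A, D, E, G} → lossy.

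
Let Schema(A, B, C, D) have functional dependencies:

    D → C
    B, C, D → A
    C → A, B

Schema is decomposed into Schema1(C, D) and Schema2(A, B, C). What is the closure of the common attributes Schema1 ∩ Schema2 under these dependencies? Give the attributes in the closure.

A, B, C

Schema1 ∩ Schema2 = {C}.
C → A, B applies, adding A, B
Closure: {A, B, C}.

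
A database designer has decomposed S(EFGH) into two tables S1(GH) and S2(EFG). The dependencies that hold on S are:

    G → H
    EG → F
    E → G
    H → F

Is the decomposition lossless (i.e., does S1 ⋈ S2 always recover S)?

Common attributes: S1 ∩ S2 = {G}.
Closure of {G}: G → H applies, adding H; H → F applies, adding F. So (G)⁺ = {FGH}.
This closure contains every attribute of S1, so S1 ∩ S2 → S1. The join is lossless.

Yes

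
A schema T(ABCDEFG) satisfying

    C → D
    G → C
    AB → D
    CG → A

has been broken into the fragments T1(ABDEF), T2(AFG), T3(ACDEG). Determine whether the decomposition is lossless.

Chase test. Columns are ABCDEFG; row i has aⱼ where attribute j ∈ Ti, else bᵢⱼ.
Initial tableau (one row per fragment):
  row 1: a1 a2 b13 a4 a5 a6 b17
  row 2: a1 b22 b23 b24 b25 a6 a7
  row 3: a1 b32 a3 a4 a5 b36 a7
Rows 2 and 3 agree on G; apply G→C and equate their C entries.
Rows 2 and 3 agree on C; apply C→D and equate their D entries.
No row becomes fully distinguished — the join is lossy.

No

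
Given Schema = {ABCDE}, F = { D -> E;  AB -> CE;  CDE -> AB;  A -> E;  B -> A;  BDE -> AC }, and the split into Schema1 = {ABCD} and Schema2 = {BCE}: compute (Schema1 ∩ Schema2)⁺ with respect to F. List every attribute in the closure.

Schema1 ∩ Schema2 = {BC}.
B → A applies, adding A
AB → CE applies, adding E
Closure: {ABCE}.

ABCE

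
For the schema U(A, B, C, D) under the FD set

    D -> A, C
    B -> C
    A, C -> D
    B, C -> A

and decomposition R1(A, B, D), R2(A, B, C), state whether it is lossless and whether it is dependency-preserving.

lossless but not dependency-preserving

Lossless test: (A, B)⁺ = {A, B, C, D}, which contains all of one fragment — lossless.
Dependency preservation: the restricted closure of {D} across the fragments never reaches {A, C}, so D → A, C cannot be enforced without a join — not preserved.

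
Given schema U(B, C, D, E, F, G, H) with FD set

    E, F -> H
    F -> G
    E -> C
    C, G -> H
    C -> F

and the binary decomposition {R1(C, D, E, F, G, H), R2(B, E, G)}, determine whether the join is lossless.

Common attributes: R1 ∩ R2 = {E, G}.
Closure of {E, G}: E → C applies, adding C; C, G → H applies, adding H; C → F applies, adding F. So (E, G)⁺ = {C, E, F, G, H}.
The closure contains neither all of R1 = {C, D, E, F, G, H} nor all of R2 = {B, E, G}, so the common attributes are not a superkey of either fragment. The join is lossy.

No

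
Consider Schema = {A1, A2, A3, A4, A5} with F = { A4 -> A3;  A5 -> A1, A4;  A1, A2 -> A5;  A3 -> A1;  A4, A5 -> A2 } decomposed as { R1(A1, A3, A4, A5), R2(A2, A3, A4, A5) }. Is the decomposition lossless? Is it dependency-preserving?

Lossless test: (A3, A4, A5)⁺ = {A1, A2, A3, A4, A5}, which contains all of one fragment — lossless.
Dependency preservation: the restricted closure of {A1, A2} across the fragments never reaches {A5}, so A1, A2 → A5 cannot be enforced without a join — not preserved.

lossless but not dependency-preserving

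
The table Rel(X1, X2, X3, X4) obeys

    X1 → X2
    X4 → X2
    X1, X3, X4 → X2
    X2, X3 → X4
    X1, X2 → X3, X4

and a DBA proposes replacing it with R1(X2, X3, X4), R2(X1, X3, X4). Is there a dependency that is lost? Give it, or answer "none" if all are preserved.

X1 → X2: restricted closure across fragments reaches X2.
X4 → X2 lies within R1.
X1, X3, X4 → X2: restricted closure across fragments reaches X2.
X2, X3 → X4 lies within R1.
X1, X2 → X3, X4: restricted closure across fragments reaches X3, X4.
Every dependency is enforceable on the fragments, so the decomposition is dependency-preserving.

none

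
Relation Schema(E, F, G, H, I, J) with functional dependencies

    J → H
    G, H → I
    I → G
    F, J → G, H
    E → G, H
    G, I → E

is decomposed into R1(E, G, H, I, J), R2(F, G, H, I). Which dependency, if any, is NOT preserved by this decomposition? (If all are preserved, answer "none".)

Check F, J → G, H: no single fragment contains all of {F, G, H, J}, and the restricted closure of {F, J} across the fragments never reaches {G, H}.
J → H is preserved.
G, H → I is preserved.
I → G is preserved.
E → G, H is preserved.
G, I → E is preserved.

F, J → G, H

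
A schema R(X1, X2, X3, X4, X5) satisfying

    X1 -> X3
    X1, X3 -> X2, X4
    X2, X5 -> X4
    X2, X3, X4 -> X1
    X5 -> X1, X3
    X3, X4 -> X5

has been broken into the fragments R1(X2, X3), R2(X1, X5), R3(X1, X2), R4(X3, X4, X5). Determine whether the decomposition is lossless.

Yes

Chase test. Columns are X1, X2, X3, X4, X5; row i has aⱼ where attribute j ∈ Ri, else bᵢⱼ.
Initial tableau (one row per fragment):
  row 1: b11 a2 a3 b14 b15
  row 2: a1 b22 b23 b24 a5
  row 3: a1 a2 b33 b34 b35
  row 4: b41 b42 a3 a4 a5
Rows 2 and 3 agree on X1; apply X1→X3 and equate their X3 entries.
Rows 2 and 3 agree on X1, X3; apply X1, X3→X2, X4 and equate their X2, X4 entries.
Rows 2 and 4 agree on X5; apply X5→X1, X3 and equate their X1, X3 entries.
Rows 2 and 3 agree on X3, X4; apply X3, X4→X5 and equate their X5 entries.
Rows 2 and 4 agree on X1, X3; apply X1, X3→X2, X4 and equate their X2, X4 entries.
Row 2 is now all distinguished symbols — the join is lossless.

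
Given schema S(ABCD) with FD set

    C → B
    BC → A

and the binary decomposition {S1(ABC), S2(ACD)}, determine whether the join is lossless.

Common attributes: S1 ∩ S2 = {AC}.
Closure of {AC}: C → B applies, adding B. So (AC)⁺ = {ABC}.
This closure contains every attribute of S1, so S1 ∩ S2 → S1. The join is lossless.

Yes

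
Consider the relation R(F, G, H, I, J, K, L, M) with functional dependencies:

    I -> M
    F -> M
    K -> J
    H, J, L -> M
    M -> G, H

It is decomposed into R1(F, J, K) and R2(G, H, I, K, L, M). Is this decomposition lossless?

Common attributes: R1 ∩ R2 = {K}.
Closure of {K}: K → J applies, adding J. So (K)⁺ = {J, K}.
The closure contains neither all of R1 = {F, J, K} nor all of R2 = {G, H, I, K, L, M}, so the common attributes are not a superkey of either fragment. The join is lossy.

No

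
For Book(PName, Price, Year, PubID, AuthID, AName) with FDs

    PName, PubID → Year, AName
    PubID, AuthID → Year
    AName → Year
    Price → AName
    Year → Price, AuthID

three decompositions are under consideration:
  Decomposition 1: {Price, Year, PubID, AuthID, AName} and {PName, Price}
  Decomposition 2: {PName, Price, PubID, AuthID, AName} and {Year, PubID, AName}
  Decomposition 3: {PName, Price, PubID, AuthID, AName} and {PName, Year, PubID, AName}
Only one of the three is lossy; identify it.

Decomposition 1

Decomposition 1: common = {Price}, closure = {Price, Year, AuthID, AName} → lossy.
Decomposition 2: common = {PubID, AName}, closure = {Price, Year, PubID, AuthID, AName} → lossless.
Decomposition 3: common = {PName, PubID, AName}, closure = {PName, Price, Year, PubID, AuthID, AName} → lossless.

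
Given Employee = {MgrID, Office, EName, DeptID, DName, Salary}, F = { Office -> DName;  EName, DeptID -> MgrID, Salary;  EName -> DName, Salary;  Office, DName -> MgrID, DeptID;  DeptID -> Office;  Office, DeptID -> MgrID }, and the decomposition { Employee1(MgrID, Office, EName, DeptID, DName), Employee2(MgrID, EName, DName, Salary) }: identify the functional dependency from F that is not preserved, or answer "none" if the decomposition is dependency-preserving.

Office → DName lies within Employee1.
EName, DeptID → MgrID, Salary: restricted closure across fragments reaches MgrID, Salary.
EName → DName, Salary lies within Employee2.
Office, DName → MgrID, DeptID lies within Employee1.
DeptID → Office lies within Employee1.
Office, DeptID → MgrID lies within Employee1.
Every dependency is enforceable on the fragments, so the decomposition is dependency-preserving.

none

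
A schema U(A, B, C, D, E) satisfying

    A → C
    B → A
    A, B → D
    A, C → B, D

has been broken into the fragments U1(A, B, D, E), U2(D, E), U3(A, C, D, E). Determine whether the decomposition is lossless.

Yes

Chase test. Columns are A, B, C, D, E; row i has aⱼ where attribute j ∈ Ui, else bᵢⱼ.
Initial tableau (one row per fragment):
  row 1: a1 a2 b13 a4 a5
  row 2: b21 b22 b23 a4 a5
  row 3: a1 b32 a3 a4 a5
Rows 1 and 3 agree on A; apply A→C and equate their C entries.
Rows 1 and 3 agree on A, C; apply A, C→B, D and equate their B, D entries.
Row 1 is now all distinguished symbols — the join is lossless.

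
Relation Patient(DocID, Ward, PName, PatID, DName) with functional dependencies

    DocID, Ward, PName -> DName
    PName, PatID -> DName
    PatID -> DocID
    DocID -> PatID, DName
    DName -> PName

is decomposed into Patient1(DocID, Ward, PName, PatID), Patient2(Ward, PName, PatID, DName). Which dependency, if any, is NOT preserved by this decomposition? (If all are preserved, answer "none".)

none

DocID, Ward, PName → DName: restricted closure across fragments reaches DName.
PName, PatID → DName lies within Patient2.
PatID → DocID lies within Patient1.
DocID → PatID, DName: restricted closure across fragments reaches PatID, DName.
DName → PName lies within Patient2.
Every dependency is enforceable on the fragments, so the decomposition is dependency-preserving.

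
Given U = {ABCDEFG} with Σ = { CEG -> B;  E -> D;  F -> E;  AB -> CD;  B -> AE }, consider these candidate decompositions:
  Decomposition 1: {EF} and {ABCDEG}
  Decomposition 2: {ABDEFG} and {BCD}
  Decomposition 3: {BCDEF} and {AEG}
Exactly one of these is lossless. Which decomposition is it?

Decomposition 2

Decomposition 1: common = {E}, closure = {DE} → lossy.
Decomposition 2: common = {BD}, closure = {ABCDE} → lossless.
Decomposition 3: common = {E}, closure = {DE} → lossy.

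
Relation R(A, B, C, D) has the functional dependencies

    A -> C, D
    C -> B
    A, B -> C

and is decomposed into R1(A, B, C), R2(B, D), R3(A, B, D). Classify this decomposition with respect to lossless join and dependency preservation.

Lossless test (chase): Rows 1 and 3 agree on A; apply A→C, D and equate their C, D entries. Row 1 is now all distinguished symbols — the join is lossless.
Dependency preservation: A → C, D is not contained in any single fragment, but the restricted closure of its left-hand side across the fragments still reaches the right-hand side; the remaining FDs each lie inside some fragment. All dependencies are preserved.

lossless and dependency-preserving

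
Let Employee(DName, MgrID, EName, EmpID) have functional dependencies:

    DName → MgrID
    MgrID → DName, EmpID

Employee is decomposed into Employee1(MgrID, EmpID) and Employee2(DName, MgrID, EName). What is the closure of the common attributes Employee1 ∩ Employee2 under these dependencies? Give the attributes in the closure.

Employee1 ∩ Employee2 = {MgrID}.
MgrID → DName, EmpID applies, adding DName, EmpID
Closure: {DName, MgrID, EmpID}.

DName, MgrID, EmpID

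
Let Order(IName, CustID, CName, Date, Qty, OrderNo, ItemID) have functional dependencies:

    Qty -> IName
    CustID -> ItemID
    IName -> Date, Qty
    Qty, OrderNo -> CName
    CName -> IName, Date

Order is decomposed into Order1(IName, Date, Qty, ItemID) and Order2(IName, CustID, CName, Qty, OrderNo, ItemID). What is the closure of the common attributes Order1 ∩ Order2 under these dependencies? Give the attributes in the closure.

Order1 ∩ Order2 = {IName, Qty, ItemID}.
IName → Date, Qty applies, adding Date
Closure: {IName, Date, Qty, ItemID}.

IName, Date, Qty, ItemID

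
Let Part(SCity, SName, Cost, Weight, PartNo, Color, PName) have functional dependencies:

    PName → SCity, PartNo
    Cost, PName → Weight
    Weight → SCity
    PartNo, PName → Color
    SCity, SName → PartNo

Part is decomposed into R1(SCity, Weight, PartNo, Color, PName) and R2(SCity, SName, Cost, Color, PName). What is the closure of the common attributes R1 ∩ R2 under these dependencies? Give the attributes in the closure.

R1 ∩ R2 = {SCity, Color, PName}.
PName → SCity, PartNo applies, adding PartNo
Closure: {SCity, PartNo, Color, PName}.

SCity, PartNo, Color, PName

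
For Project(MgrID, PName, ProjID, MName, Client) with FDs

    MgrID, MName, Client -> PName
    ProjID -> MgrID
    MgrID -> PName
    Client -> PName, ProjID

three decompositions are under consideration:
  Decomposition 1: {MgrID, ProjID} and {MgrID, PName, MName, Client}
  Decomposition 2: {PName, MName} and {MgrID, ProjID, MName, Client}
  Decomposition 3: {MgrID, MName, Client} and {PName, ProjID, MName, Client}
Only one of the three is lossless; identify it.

Decomposition 1: common = {MgrID}, closure = {MgrID, PName} → lossy.
Decomposition 2: common = {MName}, closure = {MName} → lossy.
Decomposition 3: common = {MName, Client}, closure = {MgrID, PName, ProjID, MName, Client} → lossless.

Decomposition 3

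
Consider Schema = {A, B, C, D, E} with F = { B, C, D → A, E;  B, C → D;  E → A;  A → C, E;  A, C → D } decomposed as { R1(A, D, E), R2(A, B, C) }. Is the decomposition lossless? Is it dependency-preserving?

lossless and dependency-preserving

Lossless test: (A)⁺ = {A, C, D, E}, which contains all of one fragment — lossless.
Dependency preservation: B, C, D → A, E; B, C → D; A → C, E; A, C → D are not contained in any single fragment, but the restricted closure of each left-hand side across the fragments still reaches the right-hand side; the remaining FDs each lie inside some fragment. All dependencies are preserved.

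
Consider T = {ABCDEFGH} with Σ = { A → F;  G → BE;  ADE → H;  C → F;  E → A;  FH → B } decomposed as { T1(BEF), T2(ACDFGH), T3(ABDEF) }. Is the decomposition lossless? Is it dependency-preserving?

Lossless test (chase): Rows 1 and 3 agree on E; apply E→A and equate their A entries. No row becomes fully distinguished — the join is lossy.
Dependency preservation: the restricted closure of {G} across the fragments never reaches {BE}, so G → BE cannot be enforced without a join — not preserved.

lossy and not dependency-preserving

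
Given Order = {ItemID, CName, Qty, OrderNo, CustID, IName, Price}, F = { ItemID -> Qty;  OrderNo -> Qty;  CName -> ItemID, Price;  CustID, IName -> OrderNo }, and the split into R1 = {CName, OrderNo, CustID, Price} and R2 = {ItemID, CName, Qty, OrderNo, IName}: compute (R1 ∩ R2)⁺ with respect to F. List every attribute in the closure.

ItemID, CName, Qty, OrderNo, Price

R1 ∩ R2 = {CName, OrderNo}.
OrderNo → Qty applies, adding Qty
CName → ItemID, Price applies, adding ItemID, Price
Closure: {ItemID, CName, Qty, OrderNo, Price}.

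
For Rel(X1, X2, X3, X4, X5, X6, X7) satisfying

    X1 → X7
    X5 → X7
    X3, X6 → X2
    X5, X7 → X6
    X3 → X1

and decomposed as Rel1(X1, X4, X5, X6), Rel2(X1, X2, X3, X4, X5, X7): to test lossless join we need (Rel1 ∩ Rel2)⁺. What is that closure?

X1, X4, X5, X6, X7

Rel1 ∩ Rel2 = {X1, X4, X5}.
X1 → X7 applies, adding X7
X5, X7 → X6 applies, adding X6
Closure: {X1, X4, X5, X6, X7}.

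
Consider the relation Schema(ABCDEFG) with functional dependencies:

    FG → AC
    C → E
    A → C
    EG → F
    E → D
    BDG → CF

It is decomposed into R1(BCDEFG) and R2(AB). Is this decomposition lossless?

No

Common attributes: R1 ∩ R2 = {B}.
No dependency enlarges {B}, so (B)⁺ = {B}.
The closure contains neither all of R1 = {BCDEFG} nor all of R2 = {AB}, so the common attributes are not a superkey of either fragment. The join is lossy.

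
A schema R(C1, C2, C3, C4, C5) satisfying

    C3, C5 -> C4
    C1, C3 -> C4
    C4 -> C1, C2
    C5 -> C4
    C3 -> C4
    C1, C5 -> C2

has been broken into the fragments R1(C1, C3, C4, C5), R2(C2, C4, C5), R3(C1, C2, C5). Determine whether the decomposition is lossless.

Yes

Chase test. Columns are C1, C2, C3, C4, C5; row i has aⱼ where attribute j ∈ Ri, else bᵢⱼ.
Initial tableau (one row per fragment):
  row 1: a1 b12 a3 a4 a5
  row 2: b21 a2 b23 a4 a5
  row 3: a1 a2 b33 b34 a5
Rows 1 and 2 agree on C4; apply C4→C1, C2 and equate their C1, C2 entries.
Rows 1 and 3 agree on C5; apply C5→C4 and equate their C4 entries.
Row 1 is now all distinguished symbols — the join is lossless.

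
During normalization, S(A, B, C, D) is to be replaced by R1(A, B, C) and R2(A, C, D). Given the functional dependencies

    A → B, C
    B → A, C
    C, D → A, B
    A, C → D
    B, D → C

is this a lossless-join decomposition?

Common attributes: R1 ∩ R2 = {A, C}.
Closure of {A, C}: A → B, C applies, adding B; A, C → D applies, adding D. So (A, C)⁺ = {A, B, C, D}.
This closure contains every attribute of R1, so R1 ∩ R2 → R1. The join is lossless.

Yes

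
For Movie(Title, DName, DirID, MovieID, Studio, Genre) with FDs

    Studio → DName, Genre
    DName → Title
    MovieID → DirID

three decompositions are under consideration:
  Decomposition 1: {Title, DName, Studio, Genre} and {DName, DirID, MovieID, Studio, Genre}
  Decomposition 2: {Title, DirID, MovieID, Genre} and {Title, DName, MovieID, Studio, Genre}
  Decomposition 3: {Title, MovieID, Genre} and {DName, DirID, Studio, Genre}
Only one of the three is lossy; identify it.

Decomposition 3

Decomposition 1: common = {DName, Studio, Genre}, closure = {Title, DName, Studio, Genre} → lossless.
Decomposition 2: common = {Title, MovieID, Genre}, closure = {Title, DirID, MovieID, Genre} → lossless.
Decomposition 3: common = {Genre}, closure = {Genre} → lossy.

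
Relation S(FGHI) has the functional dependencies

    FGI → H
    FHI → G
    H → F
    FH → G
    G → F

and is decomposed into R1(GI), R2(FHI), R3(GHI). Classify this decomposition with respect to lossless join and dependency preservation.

Lossless test (chase): Rows 2 and 3 agree on H; apply H→F and equate their F entries. Rows 2 and 3 agree on FH; apply FH→G and equate their G entries. Rows 1 and 2 agree on G; apply G→F and equate their F entries. Rows 1 and 2 agree on FGI; apply FGI→H and equate their H entries. Row 1 is now all distinguished symbols — the join is lossless.
Dependency preservation: the restricted closure of {G} across the fragments never reaches {F}, so G → F cannot be enforced without a join — not preserved.

lossless but not dependency-preserving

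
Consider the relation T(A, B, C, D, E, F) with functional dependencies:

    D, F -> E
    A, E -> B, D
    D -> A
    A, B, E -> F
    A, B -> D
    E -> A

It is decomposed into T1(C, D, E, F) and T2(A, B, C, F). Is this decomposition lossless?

No

Common attributes: T1 ∩ T2 = {C, F}.
No dependency enlarges {C, F}, so (C, F)⁺ = {C, F}.
The closure contains neither all of T1 = {C, D, E, F} nor all of T2 = {A, B, C, F}, so the common attributes are not a superkey of either fragment. The join is lossy.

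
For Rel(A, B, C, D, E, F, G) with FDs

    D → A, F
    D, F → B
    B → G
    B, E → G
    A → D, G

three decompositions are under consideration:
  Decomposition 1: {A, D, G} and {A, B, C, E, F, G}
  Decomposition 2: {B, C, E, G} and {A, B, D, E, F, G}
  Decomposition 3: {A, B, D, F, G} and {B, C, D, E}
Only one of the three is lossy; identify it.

Decomposition 2

Decomposition 1: common = {A, G}, closure = {A, B, D, F, G} → lossless.
Decomposition 2: common = {B, E, G}, closure = {B, E, G} → lossy.
Decomposition 3: common = {B, D}, closure = {A, B, D, F, G} → lossless.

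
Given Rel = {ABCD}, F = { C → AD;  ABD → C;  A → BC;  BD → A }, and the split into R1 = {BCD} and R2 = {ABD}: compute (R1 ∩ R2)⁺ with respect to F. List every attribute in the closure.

ABCD

R1 ∩ R2 = {BD}.
BD → A applies, adding A
ABD → C applies, adding C
Closure: {ABCD}.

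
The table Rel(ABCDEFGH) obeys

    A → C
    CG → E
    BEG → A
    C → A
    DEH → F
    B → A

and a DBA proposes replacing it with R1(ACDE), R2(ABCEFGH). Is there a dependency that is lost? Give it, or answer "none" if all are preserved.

Check DEH → F: no single fragment contains all of {DEFH}, and the restricted closure of {DEH} across the fragments never reaches {F}.
A → C is preserved.
CG → E is preserved.
BEG → A is preserved.
C → A is preserved.
B → A is preserved.

DEH → F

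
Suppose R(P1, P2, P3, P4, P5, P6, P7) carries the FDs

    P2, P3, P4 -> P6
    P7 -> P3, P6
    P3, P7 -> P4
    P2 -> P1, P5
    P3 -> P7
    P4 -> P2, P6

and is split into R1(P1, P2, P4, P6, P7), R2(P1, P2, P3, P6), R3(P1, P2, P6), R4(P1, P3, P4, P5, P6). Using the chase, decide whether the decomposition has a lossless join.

No

Chase test. Columns are P1, P2, P3, P4, P5, P6, P7; row i has aⱼ where attribute j ∈ Ri, else bᵢⱼ.
Initial tableau (one row per fragment):
  row 1: a1 a2 b13 a4 b15 a6 a7
  row 2: a1 a2 a3 b24 b25 a6 b27
  row 3: a1 a2 b33 b34 b35 a6 b37
  row 4: a1 b42 a3 a4 a5 a6 b47
Rows 1 and 2 agree on P2; apply P2→P1, P5 and equate their P1, P5 entries.
Rows 1 and 3 agree on P2; apply P2→P1, P5 and equate their P1, P5 entries.
Rows 2 and 4 agree on P3; apply P3→P7 and equate their P7 entries.
Rows 1 and 4 agree on P4; apply P4→P2, P6 and equate their P2, P6 entries.
Rows 2 and 4 agree on P3, P7; apply P3, P7→P4 and equate their P4 entries.
Rows 1 and 4 agree on P2; apply P2→P1, P5 and equate their P1, P5 entries.
No row becomes fully distinguished — the join is lossy.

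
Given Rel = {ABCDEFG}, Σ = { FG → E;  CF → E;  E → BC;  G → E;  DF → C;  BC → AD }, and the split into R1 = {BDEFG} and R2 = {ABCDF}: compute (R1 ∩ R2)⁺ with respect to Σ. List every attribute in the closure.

ABCDEF

R1 ∩ R2 = {BDF}.
DF → C applies, adding C
BC → AD applies, adding A
CF → E applies, adding E
Closure: {ABCDEF}.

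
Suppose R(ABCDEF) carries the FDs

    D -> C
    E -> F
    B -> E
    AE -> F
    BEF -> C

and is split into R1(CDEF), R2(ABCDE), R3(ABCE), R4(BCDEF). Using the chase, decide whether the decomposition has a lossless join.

Yes

Chase test. Columns are ABCDEF; row i has aⱼ where attribute j ∈ Ri, else bᵢⱼ.
Initial tableau (one row per fragment):
  row 1: b11 b12 a3 a4 a5 a6
  row 2: a1 a2 a3 a4 a5 b26
  row 3: a1 a2 a3 b34 a5 b36
  row 4: b41 a2 a3 a4 a5 a6
Rows 1 and 2 agree on E; apply E→F and equate their F entries.
Rows 1 and 3 agree on E; apply E→F and equate their F entries.
Row 2 is now all distinguished symbols — the join is lossless.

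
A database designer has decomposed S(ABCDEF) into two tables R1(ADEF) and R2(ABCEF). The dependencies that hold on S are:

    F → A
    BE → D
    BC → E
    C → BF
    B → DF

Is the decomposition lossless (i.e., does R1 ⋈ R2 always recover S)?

No

Common attributes: R1 ∩ R2 = {AEF}.
No dependency enlarges {AEF}, so (AEF)⁺ = {AEF}.
The closure contains neither all of R1 = {ADEF} nor all of R2 = {ABCEF}, so the common attributes are not a superkey of either fragment. The join is lossy.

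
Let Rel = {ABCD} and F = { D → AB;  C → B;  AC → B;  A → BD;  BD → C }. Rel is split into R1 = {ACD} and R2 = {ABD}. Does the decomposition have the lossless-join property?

Yes

Common attributes: R1 ∩ R2 = {AD}.
Closure of {AD}: D → AB applies, adding B; BD → C applies, adding C. So (AD)⁺ = {ABCD}.
This closure contains every attribute of R1, so R1 ∩ R2 → R1. The join is lossless.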